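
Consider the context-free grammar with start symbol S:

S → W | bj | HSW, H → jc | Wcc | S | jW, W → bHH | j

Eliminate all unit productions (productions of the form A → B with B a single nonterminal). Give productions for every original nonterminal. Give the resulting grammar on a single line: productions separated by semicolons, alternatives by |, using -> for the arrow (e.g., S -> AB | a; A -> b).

S -> j | bj | HSW | bHH; H -> j | bj | jW | jc | HSW | Wcc | bHH; W -> j | bHH

Unit productions: H->S, S->W.
Unit pairs (A ⇒* B via units): (H,S), (H,W), (S,W).
S: inherits non-unit rules of {S, W} → HSW | bHH | bj | j.
H: inherits non-unit rules of {H, S, W} → HSW | Wcc | bHH | bj | j | jW | jc.
W: inherits non-unit rules of {W} → bHH | j.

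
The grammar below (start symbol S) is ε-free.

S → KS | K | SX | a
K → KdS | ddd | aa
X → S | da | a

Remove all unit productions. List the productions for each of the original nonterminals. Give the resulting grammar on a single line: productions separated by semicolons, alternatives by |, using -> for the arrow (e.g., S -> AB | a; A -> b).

S -> a | KS | SX | aa | KdS | ddd; K -> aa | KdS | ddd; X -> a | KS | SX | aa | da | KdS | ddd

Unit productions: S->K, X->S.
Unit pairs (A ⇒* B via units): (S,K), (X,K), (X,S).
S: inherits non-unit rules of {K, S} → KS | KdS | SX | a | aa | ddd.
K: inherits non-unit rules of {K} → KdS | aa | ddd.
X: inherits non-unit rules of {K, S, X} → KS | KdS | SX | a | aa | da | ddd.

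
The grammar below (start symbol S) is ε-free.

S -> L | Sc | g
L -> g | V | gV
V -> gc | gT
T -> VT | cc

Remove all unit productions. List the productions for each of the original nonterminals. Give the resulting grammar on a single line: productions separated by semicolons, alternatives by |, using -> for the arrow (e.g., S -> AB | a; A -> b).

S -> g | Sc | gT | gV | gc; L -> g | gT | gV | gc; T -> VT | cc; V -> gT | gc

Unit productions: L->V, S->L.
Unit pairs (A ⇒* B via units): (L,V), (S,L), (S,V).
S: inherits non-unit rules of {L, S, V} → Sc | g | gT | gV | gc.
L: inherits non-unit rules of {L, V} → g | gT | gV | gc.
T: inherits non-unit rules of {T} → VT | cc.
V: inherits non-unit rules of {V} → gT | gc.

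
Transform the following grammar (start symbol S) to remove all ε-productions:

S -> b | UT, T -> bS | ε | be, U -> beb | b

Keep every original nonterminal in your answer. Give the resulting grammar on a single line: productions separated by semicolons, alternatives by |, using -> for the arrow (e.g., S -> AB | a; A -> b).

S -> U | b | UT; T -> bS | be; U -> b | beb

Nullable set: {T}.
S -> UT: T nullable, giving U | UT.
Drop T -> ε.
Unchanged (no nullable symbols): S -> b; T -> bS; T -> be; U -> b; U -> beb.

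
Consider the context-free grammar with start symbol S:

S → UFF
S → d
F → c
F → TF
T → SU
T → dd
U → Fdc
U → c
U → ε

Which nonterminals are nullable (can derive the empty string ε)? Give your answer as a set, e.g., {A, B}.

{U}

Directly nullable (have an ε-rule): {U}.
Not nullable: F, S, T — each has a terminal in every rule's right-hand side or depends on a non-nullable symbol.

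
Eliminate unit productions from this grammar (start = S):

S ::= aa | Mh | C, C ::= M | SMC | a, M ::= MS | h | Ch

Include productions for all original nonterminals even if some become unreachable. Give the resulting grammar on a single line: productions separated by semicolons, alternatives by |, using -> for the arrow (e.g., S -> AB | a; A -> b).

S -> a | h | Ch | MS | Mh | aa | SMC; C -> a | h | Ch | MS | SMC; M -> h | Ch | MS

Unit productions: C->M, S->C.
Unit pairs (A ⇒* B via units): (C,M), (S,C), (S,M).
S: inherits non-unit rules of {C, M, S} → Ch | MS | Mh | SMC | a | aa | h.
C: inherits non-unit rules of {C, M} → Ch | MS | SMC | a | h.
M: inherits non-unit rules of {M} → Ch | MS | h.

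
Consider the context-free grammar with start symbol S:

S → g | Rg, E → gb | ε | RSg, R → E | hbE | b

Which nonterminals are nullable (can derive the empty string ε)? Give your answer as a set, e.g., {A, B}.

{E, R}

Directly nullable (have an ε-rule): {E}.
R is nullable via R -> E (every symbol on the right is already known nullable).
Not nullable: S — each has a terminal in every rule's right-hand side or depends on a non-nullable symbol.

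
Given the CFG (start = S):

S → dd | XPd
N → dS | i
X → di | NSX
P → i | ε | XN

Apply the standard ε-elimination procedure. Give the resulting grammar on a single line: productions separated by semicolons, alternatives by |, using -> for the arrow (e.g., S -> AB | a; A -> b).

Nullable set: {P}.
S -> XPd: P nullable, giving XPd | Xd.
Drop P -> ε.
Unchanged (no nullable symbols): S -> dd; N -> dS; N -> i; P -> XN; P -> i; X -> NSX; X -> di.

S -> Xd | dd | XPd; N -> i | dS; P -> i | XN; X -> di | NSX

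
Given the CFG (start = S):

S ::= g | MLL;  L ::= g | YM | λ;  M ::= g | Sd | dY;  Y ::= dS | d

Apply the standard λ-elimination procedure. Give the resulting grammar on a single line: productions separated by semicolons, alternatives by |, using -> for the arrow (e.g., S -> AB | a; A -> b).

Nullable set: {L}.
S -> MLL: L, L nullable, giving M | ML | MLL.
Drop L -> λ.
Unchanged (no nullable symbols): S -> g; L -> YM; L -> g; M -> Sd; M -> dY; M -> g; Y -> d; Y -> dS.

S -> M | g | ML | MLL; L -> g | YM; M -> g | Sd | dY; Y -> d | dS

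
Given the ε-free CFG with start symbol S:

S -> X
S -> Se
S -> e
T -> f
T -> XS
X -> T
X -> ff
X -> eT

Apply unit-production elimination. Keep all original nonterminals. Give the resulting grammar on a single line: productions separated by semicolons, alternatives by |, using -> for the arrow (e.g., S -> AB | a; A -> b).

Unit productions: S->X, X->T.
Unit pairs (A ⇒* B via units): (S,T), (S,X), (X,T).
S: inherits non-unit rules of {S, T, X} → Se | XS | e | eT | f | ff.
T: inherits non-unit rules of {T} → XS | f.
X: inherits non-unit rules of {T, X} → XS | eT | f | ff.

S -> e | f | Se | XS | eT | ff; T -> f | XS; X -> f | XS | eT | ff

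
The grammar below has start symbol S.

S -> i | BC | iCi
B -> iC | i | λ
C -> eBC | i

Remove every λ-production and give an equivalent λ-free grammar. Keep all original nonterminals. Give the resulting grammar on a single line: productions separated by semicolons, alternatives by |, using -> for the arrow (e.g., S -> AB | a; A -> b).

S -> C | i | BC | iCi; B -> i | iC; C -> i | eC | eBC

Nullable set: {B}.
S -> BC: B nullable, giving BC | C.
Drop B -> λ.
C -> eBC: B nullable, giving eBC | eC.
Unchanged (no nullable symbols): S -> i; S -> iCi; B -> i; B -> iC; C -> i.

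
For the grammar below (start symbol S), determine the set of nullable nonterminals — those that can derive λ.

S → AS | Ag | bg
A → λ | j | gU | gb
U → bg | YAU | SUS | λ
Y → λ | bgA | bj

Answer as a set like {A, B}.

{A, U, Y}

Directly nullable (have an ε-rule): {A, U, Y}.
Not nullable: S — each has a terminal in every rule's right-hand side or depends on a non-nullable symbol.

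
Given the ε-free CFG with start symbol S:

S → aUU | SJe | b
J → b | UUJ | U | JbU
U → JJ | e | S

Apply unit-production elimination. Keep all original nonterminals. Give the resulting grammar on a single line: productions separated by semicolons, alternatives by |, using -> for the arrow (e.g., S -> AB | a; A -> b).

S -> b | SJe | aUU; J -> b | e | JJ | JbU | SJe | UUJ | aUU; U -> b | e | JJ | SJe | aUU

Unit productions: J->U, U->S.
Unit pairs (A ⇒* B via units): (J,S), (J,U), (U,S).
S: inherits non-unit rules of {S} → SJe | aUU | b.
J: inherits non-unit rules of {J, S, U} → JJ | JbU | SJe | UUJ | aUU | b | e.
U: inherits non-unit rules of {S, U} → JJ | SJe | aUU | b | e.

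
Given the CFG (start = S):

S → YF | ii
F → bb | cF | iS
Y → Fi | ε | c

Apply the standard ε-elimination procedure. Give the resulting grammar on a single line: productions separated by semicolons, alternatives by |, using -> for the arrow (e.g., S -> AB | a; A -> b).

Nullable set: {Y}.
S -> YF: Y nullable, giving F | YF.
Drop Y -> ε.
Unchanged (no nullable symbols): S -> ii; F -> bb; F -> cF; F -> iS; Y -> Fi; Y -> c.

S -> F | YF | ii; F -> bb | cF | iS; Y -> c | Fi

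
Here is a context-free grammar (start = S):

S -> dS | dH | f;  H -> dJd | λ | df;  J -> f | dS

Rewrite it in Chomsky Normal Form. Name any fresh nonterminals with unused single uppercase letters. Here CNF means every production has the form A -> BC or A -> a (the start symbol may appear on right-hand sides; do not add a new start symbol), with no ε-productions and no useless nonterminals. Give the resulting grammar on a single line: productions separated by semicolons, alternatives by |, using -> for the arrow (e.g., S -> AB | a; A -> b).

S -> d | f | AH | AS; A -> d; B -> f; C -> JA; H -> AB | AC; J -> f | AS

Nullable: {H}; after ε-elimination: S -> d | f | dH | dS; H -> df | dJd; J -> f | dS.
No unit productions to eliminate.
TERM: introduce A -> d, B -> f and substitute in every rule of length ≥2.
BIN: H -> AJA becomes H -> AC, C -> JA.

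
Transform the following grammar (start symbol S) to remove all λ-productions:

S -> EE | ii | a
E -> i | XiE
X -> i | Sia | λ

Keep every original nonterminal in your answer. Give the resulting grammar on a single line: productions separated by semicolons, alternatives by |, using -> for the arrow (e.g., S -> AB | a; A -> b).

S -> a | EE | ii; E -> i | iE | XiE; X -> i | Sia

Nullable set: {X}.
E -> XiE: X nullable, giving XiE | iE.
Drop X -> λ.
Unchanged (no nullable symbols): S -> EE; S -> a; S -> ii; E -> i; X -> Sia; X -> i.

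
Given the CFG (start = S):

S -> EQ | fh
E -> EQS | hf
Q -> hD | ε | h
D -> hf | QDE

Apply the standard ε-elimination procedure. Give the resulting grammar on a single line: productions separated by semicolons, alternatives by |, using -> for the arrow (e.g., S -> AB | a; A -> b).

Nullable set: {Q}.
S -> EQ: Q nullable, giving E | EQ.
D -> QDE: Q nullable, giving DE | QDE.
E -> EQS: Q nullable, giving EQS | ES.
Drop Q -> ε.
Unchanged (no nullable symbols): S -> fh; D -> hf; E -> hf; Q -> h; Q -> hD.

S -> E | EQ | fh; D -> DE | hf | QDE; E -> ES | hf | EQS; Q -> h | hD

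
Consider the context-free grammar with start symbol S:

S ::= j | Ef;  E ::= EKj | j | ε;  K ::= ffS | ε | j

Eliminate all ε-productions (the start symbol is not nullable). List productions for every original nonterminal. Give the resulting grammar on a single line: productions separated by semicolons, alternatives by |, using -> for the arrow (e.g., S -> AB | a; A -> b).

S -> f | j | Ef; E -> j | Ej | Kj | EKj; K -> j | ffS

Nullable set: {E, K}.
S -> Ef: E nullable, giving Ef | f.
Drop E -> ε.
E -> EKj: E, K nullable, giving EKj | Ej | Kj | j.
Drop K -> ε.
Unchanged (no nullable symbols): S -> j; E -> j; K -> ffS; K -> j.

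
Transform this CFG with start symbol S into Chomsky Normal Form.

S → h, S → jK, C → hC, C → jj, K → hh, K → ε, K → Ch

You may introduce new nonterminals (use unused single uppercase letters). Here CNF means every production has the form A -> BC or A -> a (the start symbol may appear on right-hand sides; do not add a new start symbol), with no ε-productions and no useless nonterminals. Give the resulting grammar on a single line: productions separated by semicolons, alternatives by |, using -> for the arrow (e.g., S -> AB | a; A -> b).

Nullable: {K}; after ε-elimination: S -> h | j | jK; C -> hC | jj; K -> Ch | hh.
No unit productions to eliminate.
TERM: introduce A -> h, B -> j and substitute in every rule of length ≥2.

S -> h | j | BK; A -> h; B -> j; C -> AC | BB; K -> AA | CA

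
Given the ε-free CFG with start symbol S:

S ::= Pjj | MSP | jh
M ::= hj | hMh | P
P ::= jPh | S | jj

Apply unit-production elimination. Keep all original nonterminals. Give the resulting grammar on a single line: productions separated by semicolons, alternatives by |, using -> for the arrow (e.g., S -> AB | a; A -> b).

Unit productions: M->P, P->S.
Unit pairs (A ⇒* B via units): (M,P), (M,S), (P,S).
S: inherits non-unit rules of {S} → MSP | Pjj | jh.
M: inherits non-unit rules of {M, P, S} → MSP | Pjj | hMh | hj | jPh | jh | jj.
P: inherits non-unit rules of {P, S} → MSP | Pjj | jPh | jh | jj.

S -> jh | MSP | Pjj; M -> hj | jh | jj | MSP | Pjj | hMh | jPh; P -> jh | jj | MSP | Pjj | jPh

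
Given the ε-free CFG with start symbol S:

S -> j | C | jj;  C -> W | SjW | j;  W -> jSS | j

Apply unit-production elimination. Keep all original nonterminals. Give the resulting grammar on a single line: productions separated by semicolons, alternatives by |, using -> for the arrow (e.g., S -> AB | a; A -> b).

S -> j | jj | SjW | jSS; C -> j | SjW | jSS; W -> j | jSS

Unit productions: C->W, S->C.
Unit pairs (A ⇒* B via units): (C,W), (S,C), (S,W).
S: inherits non-unit rules of {C, S, W} → SjW | j | jSS | jj.
C: inherits non-unit rules of {C, W} → SjW | j | jSS.
W: inherits non-unit rules of {W} → j | jSS.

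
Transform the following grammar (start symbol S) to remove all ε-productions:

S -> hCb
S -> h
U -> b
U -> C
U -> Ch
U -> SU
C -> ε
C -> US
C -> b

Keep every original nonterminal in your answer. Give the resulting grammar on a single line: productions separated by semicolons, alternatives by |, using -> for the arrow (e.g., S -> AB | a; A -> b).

S -> h | hb | hCb; C -> S | b | US; U -> C | S | b | h | Ch | SU

Nullable set: {C, U}.
S -> hCb: C nullable, giving hCb | hb.
Drop C -> ε.
C -> US: U nullable, giving S | US.
U -> C: C nullable, giving C.
U -> Ch: C nullable, giving Ch | h.
U -> SU: U nullable, giving S | SU.
Unchanged (no nullable symbols): S -> h; C -> b; U -> b.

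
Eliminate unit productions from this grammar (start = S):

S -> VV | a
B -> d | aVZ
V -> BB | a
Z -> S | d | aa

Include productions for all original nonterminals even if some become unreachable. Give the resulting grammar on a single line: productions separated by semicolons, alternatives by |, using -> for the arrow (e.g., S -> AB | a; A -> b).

Unit productions: Z->S.
Unit pairs (A ⇒* B via units): (Z,S).
S: inherits non-unit rules of {S} → VV | a.
B: inherits non-unit rules of {B} → aVZ | d.
V: inherits non-unit rules of {V} → BB | a.
Z: inherits non-unit rules of {S, Z} → VV | a | aa | d.

S -> a | VV; B -> d | aVZ; V -> a | BB; Z -> a | d | VV | aa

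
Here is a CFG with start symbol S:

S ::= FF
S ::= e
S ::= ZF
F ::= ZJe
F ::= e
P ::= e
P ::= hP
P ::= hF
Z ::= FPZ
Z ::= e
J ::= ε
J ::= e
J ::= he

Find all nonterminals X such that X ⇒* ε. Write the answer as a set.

{J}

Directly nullable (have an ε-rule): {J}.
Not nullable: F, P, S, Z — each has a terminal in every rule's right-hand side or depends on a non-nullable symbol.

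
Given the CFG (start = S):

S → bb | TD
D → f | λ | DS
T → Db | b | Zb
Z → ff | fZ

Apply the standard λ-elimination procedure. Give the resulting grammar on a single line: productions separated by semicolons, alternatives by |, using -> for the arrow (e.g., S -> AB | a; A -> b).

S -> T | TD | bb; D -> S | f | DS; T -> b | Db | Zb; Z -> fZ | ff

Nullable set: {D}.
S -> TD: D nullable, giving T | TD.
Drop D -> λ.
D -> DS: D nullable, giving DS | S.
T -> Db: D nullable, giving Db | b.
Unchanged (no nullable symbols): S -> bb; D -> f; T -> Zb; T -> b; Z -> fZ; Z -> ff.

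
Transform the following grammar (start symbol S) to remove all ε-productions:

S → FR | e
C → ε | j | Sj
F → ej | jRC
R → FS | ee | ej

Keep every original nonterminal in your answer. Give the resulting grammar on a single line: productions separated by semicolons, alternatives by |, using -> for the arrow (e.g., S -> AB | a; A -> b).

S -> e | FR; C -> j | Sj; F -> ej | jR | jRC; R -> FS | ee | ej

Nullable set: {C}.
Drop C -> ε.
F -> jRC: C nullable, giving jR | jRC.
Unchanged (no nullable symbols): S -> FR; S -> e; C -> Sj; C -> j; F -> ej; R -> FS; R -> ee; R -> ej.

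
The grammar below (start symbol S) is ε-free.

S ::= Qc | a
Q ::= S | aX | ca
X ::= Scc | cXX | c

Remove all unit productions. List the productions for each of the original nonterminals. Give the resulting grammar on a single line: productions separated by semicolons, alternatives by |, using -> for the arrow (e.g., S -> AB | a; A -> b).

Unit productions: Q->S.
Unit pairs (A ⇒* B via units): (Q,S).
S: inherits non-unit rules of {S} → Qc | a.
Q: inherits non-unit rules of {Q, S} → Qc | a | aX | ca.
X: inherits non-unit rules of {X} → Scc | c | cXX.

S -> a | Qc; Q -> a | Qc | aX | ca; X -> c | Scc | cXX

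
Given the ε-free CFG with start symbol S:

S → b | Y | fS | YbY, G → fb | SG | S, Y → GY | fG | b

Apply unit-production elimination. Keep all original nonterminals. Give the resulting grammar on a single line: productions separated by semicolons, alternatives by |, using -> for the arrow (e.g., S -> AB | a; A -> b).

S -> b | GY | fG | fS | YbY; G -> b | GY | SG | fG | fS | fb | YbY; Y -> b | GY | fG

Unit productions: G->S, S->Y.
Unit pairs (A ⇒* B via units): (G,S), (G,Y), (S,Y).
S: inherits non-unit rules of {S, Y} → GY | YbY | b | fG | fS.
G: inherits non-unit rules of {G, S, Y} → GY | SG | YbY | b | fG | fS | fb.
Y: inherits non-unit rules of {Y} → GY | b | fG.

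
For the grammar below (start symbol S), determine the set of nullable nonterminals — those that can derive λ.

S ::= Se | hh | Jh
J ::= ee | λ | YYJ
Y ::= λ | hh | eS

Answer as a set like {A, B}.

Directly nullable (have an ε-rule): {J, Y}.
Not nullable: S — each has a terminal in every rule's right-hand side or depends on a non-nullable symbol.

{J, Y}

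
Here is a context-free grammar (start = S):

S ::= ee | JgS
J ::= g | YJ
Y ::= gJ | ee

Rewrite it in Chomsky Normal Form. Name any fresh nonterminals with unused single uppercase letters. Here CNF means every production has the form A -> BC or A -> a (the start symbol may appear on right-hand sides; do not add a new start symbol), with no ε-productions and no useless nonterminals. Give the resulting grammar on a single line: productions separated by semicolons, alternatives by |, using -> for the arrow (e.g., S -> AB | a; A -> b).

S -> BB | JC; A -> g; B -> e; C -> AS; J -> g | YJ; Y -> AJ | BB

No ε-productions.
No unit productions to eliminate.
TERM: introduce B -> e, A -> g and substitute in every rule of length ≥2.
BIN: S -> JAS becomes S -> JC, C -> AS.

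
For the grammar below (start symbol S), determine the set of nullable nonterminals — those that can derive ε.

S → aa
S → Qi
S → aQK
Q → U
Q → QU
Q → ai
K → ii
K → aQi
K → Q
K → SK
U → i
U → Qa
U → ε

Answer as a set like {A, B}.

Directly nullable (have an ε-rule): {U}.
Q is nullable via Q -> U (every symbol on the right is already known nullable).
K is nullable via K -> Q (every symbol on the right is already known nullable).
Not nullable: S — each has a terminal in every rule's right-hand side or depends on a non-nullable symbol.

{K, Q, U}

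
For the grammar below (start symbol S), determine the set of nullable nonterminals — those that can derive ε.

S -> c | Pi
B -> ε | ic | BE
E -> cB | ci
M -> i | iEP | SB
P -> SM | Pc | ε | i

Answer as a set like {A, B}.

Directly nullable (have an ε-rule): {B, P}.
Not nullable: E, M, S — each has a terminal in every rule's right-hand side or depends on a non-nullable symbol.

{B, P}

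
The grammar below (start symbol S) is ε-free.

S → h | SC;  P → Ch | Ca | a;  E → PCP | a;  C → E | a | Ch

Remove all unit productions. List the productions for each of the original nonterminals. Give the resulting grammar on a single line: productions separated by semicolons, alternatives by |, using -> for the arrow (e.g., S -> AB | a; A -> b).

S -> h | SC; C -> a | Ch | PCP; E -> a | PCP; P -> a | Ca | Ch

Unit productions: C->E.
Unit pairs (A ⇒* B via units): (C,E).
S: inherits non-unit rules of {S} → SC | h.
C: inherits non-unit rules of {C, E} → Ch | PCP | a.
E: inherits non-unit rules of {E} → PCP | a.
P: inherits non-unit rules of {P} → Ca | Ch | a.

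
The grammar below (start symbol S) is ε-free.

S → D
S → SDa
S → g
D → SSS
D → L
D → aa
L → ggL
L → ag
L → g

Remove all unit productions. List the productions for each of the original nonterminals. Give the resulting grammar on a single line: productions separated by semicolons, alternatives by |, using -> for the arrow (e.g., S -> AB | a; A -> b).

S -> g | aa | ag | SDa | SSS | ggL; D -> g | aa | ag | SSS | ggL; L -> g | ag | ggL

Unit productions: D->L, S->D.
Unit pairs (A ⇒* B via units): (D,L), (S,D), (S,L).
S: inherits non-unit rules of {D, L, S} → SDa | SSS | aa | ag | g | ggL.
D: inherits non-unit rules of {D, L} → SSS | aa | ag | g | ggL.
L: inherits non-unit rules of {L} → ag | g | ggL.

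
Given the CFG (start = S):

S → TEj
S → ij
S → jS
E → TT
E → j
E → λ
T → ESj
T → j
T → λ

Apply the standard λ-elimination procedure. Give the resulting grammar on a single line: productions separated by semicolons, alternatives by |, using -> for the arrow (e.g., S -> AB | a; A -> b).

S -> j | Ej | Tj | ij | jS | TEj; E -> T | j | TT; T -> j | Sj | ESj

Nullable set: {E, T}.
S -> TEj: T, E nullable, giving Ej | TEj | Tj | j.
Drop E -> λ.
E -> TT: T, T nullable, giving T | TT.
Drop T -> λ.
T -> ESj: E nullable, giving ESj | Sj.
Unchanged (no nullable symbols): S -> ij; S -> jS; E -> j; T -> j.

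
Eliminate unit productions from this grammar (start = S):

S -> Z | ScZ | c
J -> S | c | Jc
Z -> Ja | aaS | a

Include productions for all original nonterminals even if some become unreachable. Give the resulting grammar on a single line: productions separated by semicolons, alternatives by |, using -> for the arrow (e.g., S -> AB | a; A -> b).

Unit productions: J->S, S->Z.
Unit pairs (A ⇒* B via units): (J,S), (J,Z), (S,Z).
S: inherits non-unit rules of {S, Z} → Ja | ScZ | a | aaS | c.
J: inherits non-unit rules of {J, S, Z} → Ja | Jc | ScZ | a | aaS | c.
Z: inherits non-unit rules of {Z} → Ja | a | aaS.

S -> a | c | Ja | ScZ | aaS; J -> a | c | Ja | Jc | ScZ | aaS; Z -> a | Ja | aaS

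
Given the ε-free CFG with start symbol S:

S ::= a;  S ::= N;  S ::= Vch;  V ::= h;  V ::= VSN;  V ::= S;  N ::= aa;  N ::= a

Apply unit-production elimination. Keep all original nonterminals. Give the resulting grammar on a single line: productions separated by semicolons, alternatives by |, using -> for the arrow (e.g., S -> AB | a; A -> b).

Unit productions: S->N, V->S.
Unit pairs (A ⇒* B via units): (S,N), (V,N), (V,S).
S: inherits non-unit rules of {N, S} → Vch | a | aa.
N: inherits non-unit rules of {N} → a | aa.
V: inherits non-unit rules of {N, S, V} → VSN | Vch | a | aa | h.

S -> a | aa | Vch; N -> a | aa; V -> a | h | aa | VSN | Vch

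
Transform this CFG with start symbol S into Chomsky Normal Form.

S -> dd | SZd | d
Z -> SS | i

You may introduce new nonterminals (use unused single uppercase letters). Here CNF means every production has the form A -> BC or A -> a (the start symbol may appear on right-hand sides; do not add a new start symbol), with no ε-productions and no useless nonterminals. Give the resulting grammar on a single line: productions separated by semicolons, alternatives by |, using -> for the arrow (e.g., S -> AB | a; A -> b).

No ε-productions.
No unit productions to eliminate.
TERM: introduce A -> d and substitute in every rule of length ≥2.
BIN: S -> SZA becomes S -> SB, B -> ZA.

S -> d | AA | SB; A -> d; B -> ZA; Z -> i | SS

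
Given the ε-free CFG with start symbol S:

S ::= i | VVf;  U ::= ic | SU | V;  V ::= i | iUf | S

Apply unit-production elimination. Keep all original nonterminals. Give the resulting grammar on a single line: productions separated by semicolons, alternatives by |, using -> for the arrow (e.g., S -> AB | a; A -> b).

Unit productions: U->V, V->S.
Unit pairs (A ⇒* B via units): (U,S), (U,V), (V,S).
S: inherits non-unit rules of {S} → VVf | i.
U: inherits non-unit rules of {S, U, V} → SU | VVf | i | iUf | ic.
V: inherits non-unit rules of {S, V} → VVf | i | iUf.

S -> i | VVf; U -> i | SU | ic | VVf | iUf; V -> i | VVf | iUf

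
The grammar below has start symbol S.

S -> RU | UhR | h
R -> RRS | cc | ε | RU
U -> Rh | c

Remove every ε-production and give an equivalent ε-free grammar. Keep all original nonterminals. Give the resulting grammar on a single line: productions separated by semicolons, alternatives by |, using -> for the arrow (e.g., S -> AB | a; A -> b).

S -> U | h | RU | Uh | UhR; R -> S | U | RS | RU | cc | RRS; U -> c | h | Rh

Nullable set: {R}.
S -> RU: R nullable, giving RU | U.
S -> UhR: R nullable, giving Uh | UhR.
Drop R -> ε.
R -> RRS: R, R nullable, giving RRS | RS | S.
R -> RU: R nullable, giving RU | U.
U -> Rh: R nullable, giving Rh | h.
Unchanged (no nullable symbols): S -> h; R -> cc; U -> c.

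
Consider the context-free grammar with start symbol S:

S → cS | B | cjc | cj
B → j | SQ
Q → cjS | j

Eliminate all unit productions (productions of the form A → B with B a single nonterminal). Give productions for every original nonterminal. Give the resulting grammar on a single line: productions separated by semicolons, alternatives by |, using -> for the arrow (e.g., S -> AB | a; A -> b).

Unit productions: S->B.
Unit pairs (A ⇒* B via units): (S,B).
S: inherits non-unit rules of {B, S} → SQ | cS | cj | cjc | j.
B: inherits non-unit rules of {B} → SQ | j.
Q: inherits non-unit rules of {Q} → cjS | j.

S -> j | SQ | cS | cj | cjc; B -> j | SQ; Q -> j | cjS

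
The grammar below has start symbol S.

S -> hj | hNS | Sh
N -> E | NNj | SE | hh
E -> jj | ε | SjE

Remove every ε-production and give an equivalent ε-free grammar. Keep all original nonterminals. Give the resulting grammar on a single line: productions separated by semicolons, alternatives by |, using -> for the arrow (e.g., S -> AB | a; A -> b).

S -> Sh | hS | hj | hNS; E -> Sj | jj | SjE; N -> E | S | j | Nj | SE | hh | NNj

Nullable set: {E, N}.
S -> hNS: N nullable, giving hNS | hS.
Drop E -> ε.
E -> SjE: E nullable, giving Sj | SjE.
N -> E: E nullable, giving E.
N -> NNj: N, N nullable, giving NNj | Nj | j.
N -> SE: E nullable, giving S | SE.
Unchanged (no nullable symbols): S -> Sh; S -> hj; E -> jj; N -> hh.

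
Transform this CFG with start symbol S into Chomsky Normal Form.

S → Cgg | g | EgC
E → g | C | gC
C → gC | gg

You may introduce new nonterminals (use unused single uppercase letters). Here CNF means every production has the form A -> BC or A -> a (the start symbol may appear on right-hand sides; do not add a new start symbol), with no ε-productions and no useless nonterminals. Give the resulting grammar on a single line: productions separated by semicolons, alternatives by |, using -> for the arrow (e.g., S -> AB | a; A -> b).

S -> g | CB | ED; A -> g; B -> AA; C -> AA | AC; D -> AC; E -> g | AA | AC

No ε-productions.
After unit-elimination: S -> g | Cgg | EgC; C -> gC | gg; E -> g | gC | gg.
TERM: introduce A -> g and substitute in every rule of length ≥2.
BIN: S -> CAA becomes S -> CB, B -> AA; S -> EAC becomes S -> ED, D -> AC.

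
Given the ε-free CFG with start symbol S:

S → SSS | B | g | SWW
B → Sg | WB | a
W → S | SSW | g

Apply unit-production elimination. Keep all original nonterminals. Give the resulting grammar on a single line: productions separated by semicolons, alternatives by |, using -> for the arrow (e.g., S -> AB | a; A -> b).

S -> a | g | Sg | WB | SSS | SWW; B -> a | Sg | WB; W -> a | g | Sg | WB | SSS | SSW | SWW

Unit productions: S->B, W->S.
Unit pairs (A ⇒* B via units): (S,B), (W,B), (W,S).
S: inherits non-unit rules of {B, S} → SSS | SWW | Sg | WB | a | g.
B: inherits non-unit rules of {B} → Sg | WB | a.
W: inherits non-unit rules of {B, S, W} → SSS | SSW | SWW | Sg | WB | a | g.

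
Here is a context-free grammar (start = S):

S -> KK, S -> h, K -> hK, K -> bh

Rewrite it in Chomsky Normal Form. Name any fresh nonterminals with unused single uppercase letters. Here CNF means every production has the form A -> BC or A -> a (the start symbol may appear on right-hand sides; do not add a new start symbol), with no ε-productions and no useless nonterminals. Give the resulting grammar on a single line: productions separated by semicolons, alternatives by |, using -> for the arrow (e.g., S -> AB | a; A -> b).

S -> h | KK; A -> b; B -> h; K -> AB | BK

No ε-productions.
No unit productions to eliminate.
TERM: introduce A -> b, B -> h and substitute in every rule of length ≥2.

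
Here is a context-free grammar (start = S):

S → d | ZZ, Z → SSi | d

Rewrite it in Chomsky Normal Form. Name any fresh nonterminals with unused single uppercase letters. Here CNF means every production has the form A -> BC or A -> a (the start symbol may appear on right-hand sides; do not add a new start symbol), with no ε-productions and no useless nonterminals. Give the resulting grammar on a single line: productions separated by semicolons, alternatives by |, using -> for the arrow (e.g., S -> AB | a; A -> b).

S -> d | ZZ; A -> i; B -> SA; Z -> d | SB

No ε-productions.
No unit productions to eliminate.
TERM: introduce A -> i and substitute in every rule of length ≥2.
BIN: Z -> SSA becomes Z -> SB, B -> SA.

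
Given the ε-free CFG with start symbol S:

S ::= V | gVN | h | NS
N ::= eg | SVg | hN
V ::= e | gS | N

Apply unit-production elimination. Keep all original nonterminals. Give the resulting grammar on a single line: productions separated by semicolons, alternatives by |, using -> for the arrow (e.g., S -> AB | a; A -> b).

S -> e | h | NS | eg | gS | hN | SVg | gVN; N -> eg | hN | SVg; V -> e | eg | gS | hN | SVg

Unit productions: S->V, V->N.
Unit pairs (A ⇒* B via units): (S,N), (S,V), (V,N).
S: inherits non-unit rules of {N, S, V} → NS | SVg | e | eg | gS | gVN | h | hN.
N: inherits non-unit rules of {N} → SVg | eg | hN.
V: inherits non-unit rules of {N, V} → SVg | e | eg | gS | hN.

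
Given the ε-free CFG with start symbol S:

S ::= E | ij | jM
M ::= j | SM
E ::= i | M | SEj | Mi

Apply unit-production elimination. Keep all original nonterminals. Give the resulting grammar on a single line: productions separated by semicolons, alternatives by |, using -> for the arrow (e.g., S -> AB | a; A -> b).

S -> i | j | Mi | SM | ij | jM | SEj; E -> i | j | Mi | SM | SEj; M -> j | SM

Unit productions: E->M, S->E.
Unit pairs (A ⇒* B via units): (E,M), (S,E), (S,M).
S: inherits non-unit rules of {E, M, S} → Mi | SEj | SM | i | ij | j | jM.
E: inherits non-unit rules of {E, M} → Mi | SEj | SM | i | j.
M: inherits non-unit rules of {M} → SM | j.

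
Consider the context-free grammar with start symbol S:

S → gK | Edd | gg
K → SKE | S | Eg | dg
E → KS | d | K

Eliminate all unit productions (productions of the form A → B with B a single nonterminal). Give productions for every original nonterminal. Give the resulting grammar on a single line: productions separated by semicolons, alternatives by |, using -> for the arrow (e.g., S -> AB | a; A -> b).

S -> gK | gg | Edd; E -> d | Eg | KS | dg | gK | gg | Edd | SKE; K -> Eg | dg | gK | gg | Edd | SKE

Unit productions: E->K, K->S.
Unit pairs (A ⇒* B via units): (E,K), (E,S), (K,S).
S: inherits non-unit rules of {S} → Edd | gK | gg.
E: inherits non-unit rules of {E, K, S} → Edd | Eg | KS | SKE | d | dg | gK | gg.
K: inherits non-unit rules of {K, S} → Edd | Eg | SKE | dg | gK | gg.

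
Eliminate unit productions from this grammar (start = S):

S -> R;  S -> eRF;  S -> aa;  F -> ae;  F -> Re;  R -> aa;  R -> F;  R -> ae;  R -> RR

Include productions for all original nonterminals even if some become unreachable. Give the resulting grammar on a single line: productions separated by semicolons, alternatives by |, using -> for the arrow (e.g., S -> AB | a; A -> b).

S -> RR | Re | aa | ae | eRF; F -> Re | ae; R -> RR | Re | aa | ae

Unit productions: R->F, S->R.
Unit pairs (A ⇒* B via units): (R,F), (S,F), (S,R).
S: inherits non-unit rules of {F, R, S} → RR | Re | aa | ae | eRF.
F: inherits non-unit rules of {F} → Re | ae.
R: inherits non-unit rules of {F, R} → RR | Re | aa | ae.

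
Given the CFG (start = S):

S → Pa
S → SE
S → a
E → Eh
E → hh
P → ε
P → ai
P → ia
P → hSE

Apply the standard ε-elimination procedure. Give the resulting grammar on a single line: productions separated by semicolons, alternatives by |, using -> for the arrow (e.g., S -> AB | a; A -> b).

S -> a | Pa | SE; E -> Eh | hh; P -> ai | ia | hSE

Nullable set: {P}.
S -> Pa: P nullable, giving Pa | a.
Drop P -> ε.
Unchanged (no nullable symbols): S -> SE; S -> a; E -> Eh; E -> hh; P -> ai; P -> hSE; P -> ia.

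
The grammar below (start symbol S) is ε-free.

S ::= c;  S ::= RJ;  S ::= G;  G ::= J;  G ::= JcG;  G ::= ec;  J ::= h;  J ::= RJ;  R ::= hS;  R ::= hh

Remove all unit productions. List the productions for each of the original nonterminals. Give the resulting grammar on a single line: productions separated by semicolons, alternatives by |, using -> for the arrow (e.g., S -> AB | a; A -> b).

Unit productions: G->J, S->G.
Unit pairs (A ⇒* B via units): (G,J), (S,G), (S,J).
S: inherits non-unit rules of {G, J, S} → JcG | RJ | c | ec | h.
G: inherits non-unit rules of {G, J} → JcG | RJ | ec | h.
J: inherits non-unit rules of {J} → RJ | h.
R: inherits non-unit rules of {R} → hS | hh.

S -> c | h | RJ | ec | JcG; G -> h | RJ | ec | JcG; J -> h | RJ; R -> hS | hh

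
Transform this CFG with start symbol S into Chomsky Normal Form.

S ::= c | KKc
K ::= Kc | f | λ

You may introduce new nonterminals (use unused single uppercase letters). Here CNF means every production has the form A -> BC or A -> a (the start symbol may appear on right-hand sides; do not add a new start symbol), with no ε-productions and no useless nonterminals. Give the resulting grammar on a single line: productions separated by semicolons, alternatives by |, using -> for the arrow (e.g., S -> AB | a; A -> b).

Nullable: {K}; after ε-elimination: S -> c | Kc | KKc; K -> c | f | Kc.
No unit productions to eliminate.
TERM: introduce A -> c and substitute in every rule of length ≥2.
BIN: S -> KKA becomes S -> KB, B -> KA.

S -> c | KA | KB; A -> c; B -> KA; K -> c | f | KA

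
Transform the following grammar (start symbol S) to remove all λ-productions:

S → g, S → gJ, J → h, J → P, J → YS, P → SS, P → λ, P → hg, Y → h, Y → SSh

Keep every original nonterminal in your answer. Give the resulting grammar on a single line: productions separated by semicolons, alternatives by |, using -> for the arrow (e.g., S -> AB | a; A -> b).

S -> g | gJ; J -> P | h | YS; P -> SS | hg; Y -> h | SSh

Nullable set: {J, P}.
S -> gJ: J nullable, giving g | gJ.
J -> P: P nullable, giving P.
Drop P -> λ.
Unchanged (no nullable symbols): S -> g; J -> YS; J -> h; P -> SS; P -> hg; Y -> SSh; Y -> h.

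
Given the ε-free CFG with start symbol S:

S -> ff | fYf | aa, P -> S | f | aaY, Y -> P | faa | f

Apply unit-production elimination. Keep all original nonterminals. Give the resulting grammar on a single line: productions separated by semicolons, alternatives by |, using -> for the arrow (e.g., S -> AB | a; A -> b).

S -> aa | ff | fYf; P -> f | aa | ff | aaY | fYf; Y -> f | aa | ff | aaY | fYf | faa

Unit productions: P->S, Y->P.
Unit pairs (A ⇒* B via units): (P,S), (Y,P), (Y,S).
S: inherits non-unit rules of {S} → aa | fYf | ff.
P: inherits non-unit rules of {P, S} → aa | aaY | f | fYf | ff.
Y: inherits non-unit rules of {P, S, Y} → aa | aaY | f | fYf | faa | ff.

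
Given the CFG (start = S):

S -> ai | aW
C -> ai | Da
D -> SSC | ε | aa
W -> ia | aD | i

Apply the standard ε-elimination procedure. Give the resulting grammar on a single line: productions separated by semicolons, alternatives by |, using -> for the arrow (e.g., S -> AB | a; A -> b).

S -> aW | ai; C -> a | Da | ai; D -> aa | SSC; W -> a | i | aD | ia

Nullable set: {D}.
C -> Da: D nullable, giving Da | a.
Drop D -> ε.
W -> aD: D nullable, giving a | aD.
Unchanged (no nullable symbols): S -> aW; S -> ai; C -> ai; D -> SSC; D -> aa; W -> i; W -> ia.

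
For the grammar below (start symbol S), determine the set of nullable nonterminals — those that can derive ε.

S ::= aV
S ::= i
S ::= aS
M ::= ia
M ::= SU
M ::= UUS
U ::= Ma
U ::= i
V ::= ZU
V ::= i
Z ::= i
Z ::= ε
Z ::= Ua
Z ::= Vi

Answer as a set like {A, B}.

Directly nullable (have an ε-rule): {Z}.
Not nullable: M, S, U, V — each has a terminal in every rule's right-hand side or depends on a non-nullable symbol.

{Z}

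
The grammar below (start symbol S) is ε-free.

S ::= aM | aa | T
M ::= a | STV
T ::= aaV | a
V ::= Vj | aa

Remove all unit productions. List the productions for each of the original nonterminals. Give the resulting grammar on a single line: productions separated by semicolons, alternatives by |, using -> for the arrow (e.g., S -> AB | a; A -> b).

S -> a | aM | aa | aaV; M -> a | STV; T -> a | aaV; V -> Vj | aa

Unit productions: S->T.
Unit pairs (A ⇒* B via units): (S,T).
S: inherits non-unit rules of {S, T} → a | aM | aa | aaV.
M: inherits non-unit rules of {M} → STV | a.
T: inherits non-unit rules of {T} → a | aaV.
V: inherits non-unit rules of {V} → Vj | aa.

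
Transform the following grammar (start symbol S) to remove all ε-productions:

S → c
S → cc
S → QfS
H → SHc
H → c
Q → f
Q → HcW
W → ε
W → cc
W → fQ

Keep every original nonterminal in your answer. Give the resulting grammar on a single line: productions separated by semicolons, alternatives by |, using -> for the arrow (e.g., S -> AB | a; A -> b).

S -> c | cc | QfS; H -> c | SHc; Q -> f | Hc | HcW; W -> cc | fQ

Nullable set: {W}.
Q -> HcW: W nullable, giving Hc | HcW.
Drop W -> ε.
Unchanged (no nullable symbols): S -> QfS; S -> c; S -> cc; H -> SHc; H -> c; Q -> f; W -> cc; W -> fQ.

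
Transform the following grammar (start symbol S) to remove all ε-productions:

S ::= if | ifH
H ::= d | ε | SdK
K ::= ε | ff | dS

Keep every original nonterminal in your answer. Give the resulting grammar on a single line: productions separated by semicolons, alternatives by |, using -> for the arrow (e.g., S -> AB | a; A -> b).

S -> if | ifH; H -> d | Sd | SdK; K -> dS | ff

Nullable set: {H, K}.
S -> ifH: H nullable, giving if | ifH.
Drop H -> ε.
H -> SdK: K nullable, giving Sd | SdK.
Drop K -> ε.
Unchanged (no nullable symbols): S -> if; H -> d; K -> dS; K -> ff.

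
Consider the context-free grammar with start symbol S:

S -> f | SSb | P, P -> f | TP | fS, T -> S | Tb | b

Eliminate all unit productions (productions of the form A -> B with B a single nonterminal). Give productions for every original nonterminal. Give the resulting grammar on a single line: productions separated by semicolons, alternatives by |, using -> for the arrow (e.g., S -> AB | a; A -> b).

Unit productions: S->P, T->S.
Unit pairs (A ⇒* B via units): (S,P), (T,P), (T,S).
S: inherits non-unit rules of {P, S} → SSb | TP | f | fS.
P: inherits non-unit rules of {P} → TP | f | fS.
T: inherits non-unit rules of {P, S, T} → SSb | TP | Tb | b | f | fS.

S -> f | TP | fS | SSb; P -> f | TP | fS; T -> b | f | TP | Tb | fS | SSb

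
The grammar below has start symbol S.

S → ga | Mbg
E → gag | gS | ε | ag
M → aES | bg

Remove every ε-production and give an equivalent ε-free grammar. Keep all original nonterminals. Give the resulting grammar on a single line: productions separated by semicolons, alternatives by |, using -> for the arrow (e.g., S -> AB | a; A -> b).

Nullable set: {E}.
Drop E -> ε.
M -> aES: E nullable, giving aES | aS.
Unchanged (no nullable symbols): S -> Mbg; S -> ga; E -> ag; E -> gS; E -> gag; M -> bg.

S -> ga | Mbg; E -> ag | gS | gag; M -> aS | bg | aES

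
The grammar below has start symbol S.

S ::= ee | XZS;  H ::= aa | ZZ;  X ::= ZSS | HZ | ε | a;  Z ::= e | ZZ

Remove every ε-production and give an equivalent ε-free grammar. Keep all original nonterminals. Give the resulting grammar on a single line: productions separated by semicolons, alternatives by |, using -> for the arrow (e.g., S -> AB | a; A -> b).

Nullable set: {X}.
S -> XZS: X nullable, giving XZS | ZS.
Drop X -> ε.
Unchanged (no nullable symbols): S -> ee; H -> ZZ; H -> aa; X -> HZ; X -> ZSS; X -> a; Z -> ZZ; Z -> e.

S -> ZS | ee | XZS; H -> ZZ | aa; X -> a | HZ | ZSS; Z -> e | ZZ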